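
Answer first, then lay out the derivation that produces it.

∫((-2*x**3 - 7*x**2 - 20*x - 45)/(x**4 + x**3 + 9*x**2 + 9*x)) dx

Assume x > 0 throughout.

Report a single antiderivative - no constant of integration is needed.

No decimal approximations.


The answer is -5*log(x) + 3*log(x + 1) - 2*atan(x/3)/3.
Step 1. Decompose ∫((-2*x**3 - 7*x**2 - 20*x - 45)/(x**4 + x**3 + 9*x**2 + 9*x)) dx by partial fractions, (-2*x**3 - 7*x**2 - 20*x - 45)/(x**4 + x**3 + 9*x**2 + 9*x) = -2/(x**2 + 9) + 3/(x + 1) - 5/x: now ∫(-5/x) dx + ∫(3/(x + 1)) dx + ∫(-2/(x**2 + 9)) dx.
Step 2. Evaluate the standard form [assuming x > -1]: now 3*log(x + 1) + ∫(-5/x) dx + ∫(-2/(x**2 + 9)) dx.
Step 3. Evaluate the standard form [assuming x > 0]: now -5*log(x) + 3*log(x + 1) + ∫(-2/(x**2 + 9)) dx.
Step 4. Evaluate the standard form: now -5*log(x) + 3*log(x + 1) - 2*atan(x/3)/3.
Answer: -5*log(x) + 3*log(x + 1) - 2*atan(x/3)/3.


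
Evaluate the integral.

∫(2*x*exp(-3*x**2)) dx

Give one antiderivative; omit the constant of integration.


Answer: -exp(-3*x**2)/3.


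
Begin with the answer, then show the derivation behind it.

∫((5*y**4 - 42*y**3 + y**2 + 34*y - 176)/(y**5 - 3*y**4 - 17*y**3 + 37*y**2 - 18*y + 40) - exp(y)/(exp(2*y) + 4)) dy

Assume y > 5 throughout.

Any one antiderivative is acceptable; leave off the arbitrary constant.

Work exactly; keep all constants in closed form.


The answer is -3*log(y - 5) + 4*log(y - 2) + 4*log(y + 4) - 4*atan(y) - atan(exp(y)/2)/2.
Step 1. Rewrite: now ∫(-exp(y)/(exp(2*y) + 4)) dy + ∫((5*y**4 - 42*y**3 + y**2 + 34*y - 176)/(y**5 - 3*y**4 - 17*y**3 + 37*y**2 - 18*y + 40)) dy.
Step 2. Substitute u = exp(y), turning ∫(-exp(y)/(exp(2*y) + 4)) dy into ∫(-1/(u**2 + 4)) du: now ∫((5*y**4 - 42*y**3 + y**2 + 34*y - 176)/(y**5 - 3*y**4 - 17*y**3 + 37*y**2 - 18*y + 40)) dy + ∫(-1/(u**2 + 4)) du.
Step 3. Evaluate the standard form: now -atan(u/2)/2 + ∫((5*y**4 - 42*y**3 + y**2 + 34*y - 176)/(y**5 - 3*y**4 - 17*y**3 + 37*y**2 - 18*y + 40)) dy.
Step 4. Substitute back u = exp(y): now -atan(exp(y)/2)/2 + ∫((5*y**4 - 42*y**3 + y**2 + 34*y - 176)/(y**5 - 3*y**4 - 17*y**3 + 37*y**2 - 18*y + 40)) dy.
Step 5. Decompose ∫((5*y**4 - 42*y**3 + y**2 + 34*y - 176)/(y**5 - 3*y**4 - 17*y**3 + 37*y**2 - 18*y + 40)) dy by partial fractions, (5*y**4 - 42*y**3 + y**2 + 34*y - 176)/(y**5 - 3*y**4 - 17*y**3 + 37*y**2 - 18*y + 40) = -4/(y**2 + 1) + 4/(y + 4) + 4/(y - 2) - 3/(y - 5): now -atan(exp(y)/2)/2 + ∫(-3/(y - 5)) dy + ∫(4/(y - 2)) dy + ∫(4/(y + 4)) dy + ∫(-4/(y**2 + 1)) dy.
Step 6. Evaluate the standard form [assuming y > 5]: now -3*log(y - 5) - atan(exp(y)/2)/2 + ∫(4/(y - 2)) dy + ∫(4/(y + 4)) dy + ∫(-4/(y**2 + 1)) dy.
Step 7. Evaluate the standard form [assuming y > 2]: now -3*log(y - 5) + 4*log(y - 2) - atan(exp(y)/2)/2 + ∫(4/(y + 4)) dy + ∫(-4/(y**2 + 1)) dy.
Step 8. Evaluate the standard form [assuming y > -4]: now -3*log(y - 5) + 4*log(y - 2) + 4*log(y + 4) - atan(exp(y)/2)/2 + ∫(-4/(y**2 + 1)) dy.
Step 9. Evaluate the standard form: now -3*log(y - 5) + 4*log(y - 2) + 4*log(y + 4) - 4*atan(y) - atan(exp(y)/2)/2.
Answer: -3*log(y - 5) + 4*log(y - 2) + 4*log(y + 4) - 4*atan(y) - atan(exp(y)/2)/2.


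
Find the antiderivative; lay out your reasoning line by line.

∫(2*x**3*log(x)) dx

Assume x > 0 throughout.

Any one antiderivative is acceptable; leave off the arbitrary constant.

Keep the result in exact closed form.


Step 1. Integrate ∫(2*x**3*log(x)) dx by parts with u = log(x), dv = (2*x**3) dx, so v = x**4/2 [assuming x > 0]: now x**4*log(x)/2 + ∫(-x**3/2) dx.
Step 2. Evaluate the standard form: now x**4*log(x)/2 - x**4/8.
Answer: x**4*log(x)/2 - x**4/8.


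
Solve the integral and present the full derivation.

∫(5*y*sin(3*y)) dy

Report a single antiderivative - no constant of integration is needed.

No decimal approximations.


Step 1. Integrate ∫(5*y*sin(3*y)) dy by parts with u = y, dv = (5*sin(3*y)) dy, so v = -5*cos(3*y)/3: now -5*y*cos(3*y)/3 + ∫(5*cos(3*y)/3) dy.
Step 2. Evaluate the standard form: now -5*y*cos(3*y)/3 + 5*sin(3*y)/9.
Answer: -5*y*cos(3*y)/3 + 5*sin(3*y)/9.


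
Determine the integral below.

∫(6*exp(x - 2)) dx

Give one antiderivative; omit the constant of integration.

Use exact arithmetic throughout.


Answer: 6*exp(x - 2).


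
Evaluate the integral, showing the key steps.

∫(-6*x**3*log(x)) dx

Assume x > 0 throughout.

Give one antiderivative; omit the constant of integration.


Step 1. Integrate ∫(-6*x**3*log(x)) dx by parts with u = log(x), dv = (-6*x**3) dx, so v = -3*x**4/2 [assuming x > 0]: now -3*x**4*log(x)/2 + ∫(3*x**3/2) dx.
Step 2. Evaluate the standard form: now -3*x**4*log(x)/2 + 3*x**4/8.
Answer: -3*x**4*log(x)/2 + 3*x**4/8.


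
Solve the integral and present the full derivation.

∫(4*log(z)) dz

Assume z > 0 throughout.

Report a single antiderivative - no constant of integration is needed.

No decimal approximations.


Step 1. Integrate ∫(4*log(z)) dz by parts with u = log(z), dv = (4) dz, so v = 4*z [assuming z > 0]: now 4*z*log(z) + ∫(-4) dz.
Step 2. Evaluate the standard form: now 4*z*log(z) - 4*z.
Answer: 4*z*log(z) - 4*z.


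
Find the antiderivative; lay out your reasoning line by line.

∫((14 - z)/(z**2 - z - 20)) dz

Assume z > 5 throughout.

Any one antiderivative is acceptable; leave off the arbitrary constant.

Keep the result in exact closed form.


Step 1. Decompose ∫((14 - z)/(z**2 - z - 20)) dz by partial fractions, (14 - z)/(z**2 - z - 20) = -2/(z + 4) + 1/(z - 5): now ∫(1/(z - 5)) dz + ∫(-2/(z + 4)) dz.
Step 2. Evaluate the standard form [assuming z > 5]: now log(z - 5) + ∫(-2/(z + 4)) dz.
Step 3. Evaluate the standard form [assuming z > -4]: now log(z - 5) - 2*log(z + 4).
Answer: log(z - 5) - 2*log(z + 4).


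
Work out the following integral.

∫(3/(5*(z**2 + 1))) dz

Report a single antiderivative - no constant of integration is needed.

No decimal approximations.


Answer: 3*atan(z)/5.


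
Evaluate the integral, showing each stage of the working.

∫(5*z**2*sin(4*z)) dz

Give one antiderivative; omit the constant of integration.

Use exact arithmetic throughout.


Step 1. Integrate ∫(5*z**2*sin(4*z)) dz by parts with u = z**2, dv = (5*sin(4*z)) dz, so v = -5*cos(4*z)/4: now -5*z**2*cos(4*z)/4 + ∫(5*z*cos(4*z)/2) dz.
Step 2. Integrate ∫(5*z*cos(4*z)/2) dz by parts with u = z, dv = (5*cos(4*z)/2) dz, so v = 5*sin(4*z)/8: now -5*z**2*cos(4*z)/4 + 5*z*sin(4*z)/8 + ∫(-5*sin(4*z)/8) dz.
Step 3. Evaluate the standard form: now -5*z**2*cos(4*z)/4 + 5*z*sin(4*z)/8 + 5*cos(4*z)/32.
Answer: -5*z**2*cos(4*z)/4 + 5*z*sin(4*z)/8 + 5*cos(4*z)/32.


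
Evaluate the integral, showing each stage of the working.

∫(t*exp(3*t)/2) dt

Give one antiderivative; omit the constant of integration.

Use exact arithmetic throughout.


Step 1. Integrate ∫(t*exp(3*t)/2) dt by parts with u = t, dv = (exp(3*t)/2) dt, so v = exp(3*t)/6: now t*exp(3*t)/6 + ∫(-exp(3*t)/6) dt.
Step 2. Evaluate the standard form: now t*exp(3*t)/6 - exp(3*t)/18.
Answer: t*exp(3*t)/6 - exp(3*t)/18.


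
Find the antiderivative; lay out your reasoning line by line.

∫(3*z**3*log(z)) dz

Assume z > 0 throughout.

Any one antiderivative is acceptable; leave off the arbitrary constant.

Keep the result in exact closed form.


Step 1. Integrate ∫(3*z**3*log(z)) dz by parts with u = log(z), dv = (3*z**3) dz, so v = 3*z**4/4 [assuming z > 0]: now 3*z**4*log(z)/4 + ∫(-3*z**3/4) dz.
Step 2. Evaluate the standard form: now 3*z**4*log(z)/4 - 3*z**4/16.
Answer: 3*z**4*log(z)/4 - 3*z**4/16.


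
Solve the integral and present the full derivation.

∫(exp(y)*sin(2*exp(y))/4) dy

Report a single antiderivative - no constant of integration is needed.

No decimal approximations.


Step 1. Substitute u = exp(y), turning ∫(exp(y)*sin(2*exp(y))/4) dy into ∫(sin(2*u)/4) du: now ∫(sin(2*u)/4) du.
Step 2. Evaluate the standard form: now -cos(2*u)/8.
Step 3. Substitute back u = exp(y): now -cos(2*exp(y))/8.
Answer: -cos(2*exp(y))/8.


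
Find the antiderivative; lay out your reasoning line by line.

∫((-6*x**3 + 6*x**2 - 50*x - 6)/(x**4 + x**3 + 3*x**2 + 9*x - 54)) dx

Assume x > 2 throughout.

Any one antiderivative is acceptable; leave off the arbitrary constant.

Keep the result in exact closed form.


Step 1. Decompose ∫((-6*x**3 + 6*x**2 - 50*x - 6)/(x**4 + x**3 + 3*x**2 + 9*x - 54)) dx by partial fractions, (-6*x**3 + 6*x**2 - 50*x - 6)/(x**4 + x**3 + 3*x**2 + 9*x - 54) = 4/(x**2 + 9) - 4/(x + 3) - 2/(x - 2): now ∫(-2/(x - 2)) dx + ∫(-4/(x + 3)) dx + ∫(4/(x**2 + 9)) dx.
Step 2. Evaluate the standard form [assuming x > 2]: now -2*log(x - 2) + ∫(-4/(x + 3)) dx + ∫(4/(x**2 + 9)) dx.
Step 3. Evaluate the standard form [assuming x > -3]: now -2*log(x - 2) - 4*log(x + 3) + ∫(4/(x**2 + 9)) dx.
Step 4. Evaluate the standard form: now -2*log(x - 2) - 4*log(x + 3) + 4*atan(x/3)/3.
Answer: -2*log(x - 2) - 4*log(x + 3) + 4*atan(x/3)/3.


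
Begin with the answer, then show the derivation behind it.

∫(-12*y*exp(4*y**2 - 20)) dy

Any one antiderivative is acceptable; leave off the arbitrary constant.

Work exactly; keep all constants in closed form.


The answer is -3*exp(4*y**2 - 20)/2.
Step 1. Substitute u = y**2 - 5, turning ∫(-12*y*exp(4*y**2 - 20)) dy into ∫(-6*exp(4*u)) du: now ∫(-6*exp(4*u)) du.
Step 2. Evaluate the standard form: now -3*exp(4*u)/2.
Step 3. Substitute back u = y**2 - 5: now -3*exp(4*y**2 - 20)/2.
Answer: -3*exp(4*y**2 - 20)/2.


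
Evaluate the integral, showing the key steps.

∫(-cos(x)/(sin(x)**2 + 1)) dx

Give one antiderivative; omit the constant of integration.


Step 1. Substitute u = sin(x), turning ∫(-cos(x)/(sin(x)**2 + 1)) dx into ∫(-1/(u**2 + 1)) du: now ∫(-1/(u**2 + 1)) du.
Step 2. Evaluate the standard form: now -atan(u).
Step 3. Substitute back u = sin(x): now -atan(sin(x)).
Answer: -atan(sin(x)).


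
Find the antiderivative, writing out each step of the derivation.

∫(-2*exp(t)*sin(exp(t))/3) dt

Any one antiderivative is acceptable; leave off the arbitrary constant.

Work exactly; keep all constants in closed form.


Step 1. Substitute u = exp(t), turning ∫(-2*exp(t)*sin(exp(t))/3) dt into ∫(-2*sin(u)/3) du: now ∫(-2*sin(u)/3) du.
Step 2. Evaluate the standard form: now 2*cos(u)/3.
Step 3. Substitute back u = exp(t): now 2*cos(exp(t))/3.
Answer: 2*cos(exp(t))/3.


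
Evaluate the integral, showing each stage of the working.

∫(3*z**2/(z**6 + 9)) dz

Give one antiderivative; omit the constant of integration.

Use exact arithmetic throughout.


Step 1. Substitute u = z**3, turning ∫(3*z**2/(z**6 + 9)) dz into ∫(1/(u**2 + 9)) du: now ∫(1/(u**2 + 9)) du.
Step 2. Evaluate the standard form: now atan(u/3)/3.
Step 3. Substitute back u = z**3: now atan(z**3/3)/3.
Answer: atan(z**3/3)/3.


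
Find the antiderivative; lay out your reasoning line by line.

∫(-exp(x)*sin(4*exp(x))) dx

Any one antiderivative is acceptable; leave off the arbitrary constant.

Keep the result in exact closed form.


Step 1. Substitute u = exp(x), turning ∫(-exp(x)*sin(4*exp(x))) dx into ∫(-sin(4*u)) du: now ∫(-sin(4*u)) du.
Step 2. Evaluate the standard form: now cos(4*u)/4.
Step 3. Substitute back u = exp(x): now cos(4*exp(x))/4.
Answer: cos(4*exp(x))/4.


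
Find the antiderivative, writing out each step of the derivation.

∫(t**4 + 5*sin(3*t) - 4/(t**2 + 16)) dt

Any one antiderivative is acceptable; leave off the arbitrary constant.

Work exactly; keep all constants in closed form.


Step 1. Rewrite: now ∫(t**4) dt + ∫(-4/(t**2 + 16)) dt + ∫(5*sin(3*t)) dt.
Step 2. Evaluate the standard form: now t**5/5 + ∫(-4/(t**2 + 16)) dt + ∫(5*sin(3*t)) dt.
Step 3. Evaluate the standard form: now t**5/5 - atan(t/4) + ∫(5*sin(3*t)) dt.
Step 4. Evaluate the standard form: now t**5/5 - 5*cos(3*t)/3 - atan(t/4).
Answer: t**5/5 - 5*cos(3*t)/3 - atan(t/4).


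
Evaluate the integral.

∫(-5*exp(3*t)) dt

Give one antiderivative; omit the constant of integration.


Answer: -5*exp(3*t)/3.


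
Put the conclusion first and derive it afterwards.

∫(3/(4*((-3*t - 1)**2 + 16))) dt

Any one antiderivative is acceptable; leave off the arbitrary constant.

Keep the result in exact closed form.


The answer is atan(3*t/4 + 1/4)/16.
Step 1. Substitute u = -3*t - 1, turning ∫(3/(4*((-3*t - 1)**2 + 16))) dt into ∫(-1/(4*(u**2 + 16))) du: now ∫(-1/(4*(u**2 + 16))) du.
Step 2. Evaluate the standard form: now -atan(u/4)/16.
Step 3. Substitute back u = -3*t - 1: now atan(3*t/4 + 1/4)/16.
Answer: atan(3*t/4 + 1/4)/16.


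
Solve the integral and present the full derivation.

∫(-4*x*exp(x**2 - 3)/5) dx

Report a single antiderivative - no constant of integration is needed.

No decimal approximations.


Step 1. Substitute u = x**2 - 3, turning ∫(-4*x*exp(x**2 - 3)/5) dx into ∫(-2*exp(u)/5) du: now ∫(-2*exp(u)/5) du.
Step 2. Evaluate the standard form: now -2*exp(u)/5.
Step 3. Substitute back u = x**2 - 3: now -2*exp(x**2 - 3)/5.
Answer: -2*exp(x**2 - 3)/5.


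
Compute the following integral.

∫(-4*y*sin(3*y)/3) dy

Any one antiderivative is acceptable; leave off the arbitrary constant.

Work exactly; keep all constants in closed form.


Answer: 4*y*cos(3*y)/9 - 4*sin(3*y)/27.


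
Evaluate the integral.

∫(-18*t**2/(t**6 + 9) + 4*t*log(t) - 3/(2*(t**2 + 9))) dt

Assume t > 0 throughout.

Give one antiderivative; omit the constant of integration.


Answer: 2*t**2*log(t) - t**2 - atan(t/3)/2 - 2*atan(t**3/3).


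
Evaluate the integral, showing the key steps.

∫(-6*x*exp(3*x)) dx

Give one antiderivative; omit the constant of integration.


Step 1. Integrate ∫(-6*x*exp(3*x)) dx by parts with u = x, dv = (-6*exp(3*x)) dx, so v = -2*exp(3*x): now -2*x*exp(3*x) + ∫(2*exp(3*x)) dx.
Step 2. Evaluate the standard form: now -2*x*exp(3*x) + 2*exp(3*x)/3.
Answer: -2*x*exp(3*x) + 2*exp(3*x)/3.


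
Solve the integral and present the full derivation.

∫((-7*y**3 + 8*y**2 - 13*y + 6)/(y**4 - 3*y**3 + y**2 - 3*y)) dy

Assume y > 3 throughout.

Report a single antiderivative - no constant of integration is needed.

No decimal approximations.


Step 1. Decompose ∫((-7*y**3 + 8*y**2 - 13*y + 6)/(y**4 - 3*y**3 + y**2 - 3*y)) dy by partial fractions, (-7*y**3 + 8*y**2 - 13*y + 6)/(y**4 - 3*y**3 + y**2 - 3*y) = 2/(y**2 + 1) - 5/(y - 3) - 2/y: now ∫(-2/y) dy + ∫(-5/(y - 3)) dy + ∫(2/(y**2 + 1)) dy.
Step 2. Evaluate the standard form [assuming y > 0]: now -2*log(y) + ∫(-5/(y - 3)) dy + ∫(2/(y**2 + 1)) dy.
Step 3. Evaluate the standard form [assuming y > 3]: now -2*log(y) - 5*log(y - 3) + ∫(2/(y**2 + 1)) dy.
Step 4. Evaluate the standard form: now -2*log(y) - 5*log(y - 3) + 2*atan(y).
Answer: -2*log(y) - 5*log(y - 3) + 2*atan(y).


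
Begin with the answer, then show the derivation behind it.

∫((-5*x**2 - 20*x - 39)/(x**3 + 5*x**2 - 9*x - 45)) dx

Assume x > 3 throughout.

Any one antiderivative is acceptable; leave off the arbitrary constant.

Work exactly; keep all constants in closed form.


The answer is -3*log(x - 3) + 2*log(x + 3) - 4*log(x + 5).
Step 1. Decompose ∫((-5*x**2 - 20*x - 39)/(x**3 + 5*x**2 - 9*x - 45)) dx by partial fractions, (-5*x**2 - 20*x - 39)/(x**3 + 5*x**2 - 9*x - 45) = -4/(x + 5) + 2/(x + 3) - 3/(x - 3): now ∫(-3/(x - 3)) dx + ∫(2/(x + 3)) dx + ∫(-4/(x + 5)) dx.
Step 2. Evaluate the standard form [assuming x > -5]: now -4*log(x + 5) + ∫(-3/(x - 3)) dx + ∫(2/(x + 3)) dx.
Step 3. Evaluate the standard form [assuming x > -3]: now 2*log(x + 3) - 4*log(x + 5) + ∫(-3/(x - 3)) dx.
Step 4. Evaluate the standard form [assuming x > 3]: now -3*log(x - 3) + 2*log(x + 3) - 4*log(x + 5).
Answer: -3*log(x - 3) + 2*log(x + 3) - 4*log(x + 5).


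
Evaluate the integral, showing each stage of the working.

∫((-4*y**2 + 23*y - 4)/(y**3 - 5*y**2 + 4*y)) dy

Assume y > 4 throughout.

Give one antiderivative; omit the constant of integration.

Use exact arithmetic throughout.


Step 1. Decompose ∫((-4*y**2 + 23*y - 4)/(y**3 - 5*y**2 + 4*y)) dy by partial fractions, (-4*y**2 + 23*y - 4)/(y**3 - 5*y**2 + 4*y) = -5/(y - 1) + 2/(y - 4) - 1/y: now ∫(-1/y) dy + ∫(2/(y - 4)) dy + ∫(-5/(y - 1)) dy.
Step 2. Evaluate the standard form [assuming y > 4]: now 2*log(y - 4) + ∫(-1/y) dy + ∫(-5/(y - 1)) dy.
Step 3. Evaluate the standard form [assuming y > 0]: now -log(y) + 2*log(y - 4) + ∫(-5/(y - 1)) dy.
Step 4. Evaluate the standard form [assuming y > 1]: now -log(y) + 2*log(y - 4) - 5*log(y - 1).
Answer: -log(y) + 2*log(y - 4) - 5*log(y - 1).


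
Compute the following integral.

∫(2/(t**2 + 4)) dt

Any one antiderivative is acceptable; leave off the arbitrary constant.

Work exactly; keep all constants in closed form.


Answer: atan(t/2).


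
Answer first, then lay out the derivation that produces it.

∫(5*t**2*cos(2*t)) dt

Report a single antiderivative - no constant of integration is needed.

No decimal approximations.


The answer is 5*t**2*sin(2*t)/2 + 5*t*cos(2*t)/2 - 5*sin(2*t)/4.
Step 1. Integrate ∫(5*t**2*cos(2*t)) dt by parts with u = t**2, dv = (5*cos(2*t)) dt, so v = 5*sin(2*t)/2: now 5*t**2*sin(2*t)/2 + ∫(-5*t*sin(2*t)) dt.
Step 2. Integrate ∫(-5*t*sin(2*t)) dt by parts with u = t, dv = (-5*sin(2*t)) dt, so v = 5*cos(2*t)/2: now 5*t**2*sin(2*t)/2 + 5*t*cos(2*t)/2 + ∫(-5*cos(2*t)/2) dt.
Step 3. Evaluate the standard form: now 5*t**2*sin(2*t)/2 + 5*t*cos(2*t)/2 - 5*sin(2*t)/4.
Answer: 5*t**2*sin(2*t)/2 + 5*t*cos(2*t)/2 - 5*sin(2*t)/4.


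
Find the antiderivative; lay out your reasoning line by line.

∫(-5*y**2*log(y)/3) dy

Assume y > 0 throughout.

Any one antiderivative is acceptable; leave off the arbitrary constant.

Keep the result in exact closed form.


Step 1. Integrate ∫(-5*y**2*log(y)/3) dy by parts with u = log(y), dv = (-5*y**2/3) dy, so v = -5*y**3/9 [assuming y > 0]: now -5*y**3*log(y)/9 + ∫(5*y**2/9) dy.
Step 2. Evaluate the standard form: now -5*y**3*log(y)/9 + 5*y**3/27.
Answer: -5*y**3*log(y)/9 + 5*y**3/27.


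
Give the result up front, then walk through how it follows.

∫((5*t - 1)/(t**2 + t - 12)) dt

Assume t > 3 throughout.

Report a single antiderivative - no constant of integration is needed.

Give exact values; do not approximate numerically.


The answer is 2*log(t - 3) + 3*log(t + 4).
Step 1. Decompose ∫((5*t - 1)/(t**2 + t - 12)) dt by partial fractions, (5*t - 1)/(t**2 + t - 12) = 3/(t + 4) + 2/(t - 3): now ∫(2/(t - 3)) dt + ∫(3/(t + 4)) dt.
Step 2. Evaluate the standard form [assuming t > 3]: now 2*log(t - 3) + ∫(3/(t + 4)) dt.
Step 3. Evaluate the standard form [assuming t > -4]: now 2*log(t - 3) + 3*log(t + 4).
Answer: 2*log(t - 3) + 3*log(t + 4).


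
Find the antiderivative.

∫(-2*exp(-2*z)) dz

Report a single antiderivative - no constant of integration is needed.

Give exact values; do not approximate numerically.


Answer: exp(-2*z).


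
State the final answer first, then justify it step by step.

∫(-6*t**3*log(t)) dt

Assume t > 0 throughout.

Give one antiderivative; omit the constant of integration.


The answer is -3*t**4*log(t)/2 + 3*t**4/8.
Step 1. Integrate ∫(-6*t**3*log(t)) dt by parts with u = log(t), dv = (-6*t**3) dt, so v = -3*t**4/2 [assuming t > 0]: now -3*t**4*log(t)/2 + ∫(3*t**3/2) dt.
Step 2. Evaluate the standard form: now -3*t**4*log(t)/2 + 3*t**4/8.
Answer: -3*t**4*log(t)/2 + 3*t**4/8.


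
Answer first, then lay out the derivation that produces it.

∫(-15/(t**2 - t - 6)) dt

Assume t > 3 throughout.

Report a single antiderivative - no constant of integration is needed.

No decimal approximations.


The answer is -3*log(t - 3) + 3*log(t + 2).
Step 1. Decompose ∫(-15/(t**2 - t - 6)) dt by partial fractions, -15/(t**2 - t - 6) = 3/(t + 2) - 3/(t - 3): now ∫(-3/(t - 3)) dt + ∫(3/(t + 2)) dt.
Step 2. Evaluate the standard form [assuming t > 3]: now -3*log(t - 3) + ∫(3/(t + 2)) dt.
Step 3. Evaluate the standard form [assuming t > -2]: now -3*log(t - 3) + 3*log(t + 2).
Answer: -3*log(t - 3) + 3*log(t + 2).


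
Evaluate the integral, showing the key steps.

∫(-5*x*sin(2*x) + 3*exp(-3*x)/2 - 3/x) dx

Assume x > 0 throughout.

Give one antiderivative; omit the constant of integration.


Step 1. Rewrite: now ∫(-3/x) dx + ∫(-5*x*sin(2*x)) dx + ∫(3*exp(-3*x)/2) dx.
Step 2. Evaluate the standard form: now ∫(-3/x) dx + ∫(-5*x*sin(2*x)) dx - exp(-3*x)/2.
Step 3. Evaluate the standard form [assuming x > 0]: now -3*log(x) + ∫(-5*x*sin(2*x)) dx - exp(-3*x)/2.
Step 4. Integrate ∫(-5*x*sin(2*x)) dx by parts with u = x, dv = (-5*sin(2*x)) dx, so v = 5*cos(2*x)/2: now 5*x*cos(2*x)/2 - 3*log(x) + ∫(-5*cos(2*x)/2) dx - exp(-3*x)/2.
Step 5. Evaluate the standard form: now 5*x*cos(2*x)/2 - 3*log(x) - 5*sin(2*x)/4 - exp(-3*x)/2.
Answer: 5*x*cos(2*x)/2 - 3*log(x) - 5*sin(2*x)/4 - exp(-3*x)/2.


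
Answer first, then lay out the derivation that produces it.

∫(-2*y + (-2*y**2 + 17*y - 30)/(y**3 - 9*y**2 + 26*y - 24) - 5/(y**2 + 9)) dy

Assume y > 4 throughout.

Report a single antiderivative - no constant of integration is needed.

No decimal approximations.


The answer is -y**2 + 3*log(y - 4) - 3*log(y - 3) - 2*log(y - 2) - 5*atan(y/3)/3.
Step 1. Rewrite: now ∫(-2*y) dy + ∫((-2*y**2 + 17*y - 30)/(y**3 - 9*y**2 + 26*y - 24)) dy + ∫(-5/(y**2 + 9)) dy.
Step 2. Evaluate the standard form: now -5*atan(y/3)/3 + ∫(-2*y) dy + ∫((-2*y**2 + 17*y - 30)/(y**3 - 9*y**2 + 26*y - 24)) dy.
Step 3. Decompose ∫((-2*y**2 + 17*y - 30)/(y**3 - 9*y**2 + 26*y - 24)) dy by partial fractions, (-2*y**2 + 17*y - 30)/(y**3 - 9*y**2 + 26*y - 24) = -2/(y - 2) - 3/(y - 3) + 3/(y - 4): now -5*atan(y/3)/3 + ∫(-2*y) dy + ∫(3/(y - 4)) dy + ∫(-3/(y - 3)) dy + ∫(-2/(y - 2)) dy.
Step 4. Evaluate the standard form [assuming y > 4]: now 3*log(y - 4) - 5*atan(y/3)/3 + ∫(-2*y) dy + ∫(-3/(y - 3)) dy + ∫(-2/(y - 2)) dy.
Step 5. Evaluate the standard form [assuming y > 2]: now 3*log(y - 4) - 2*log(y - 2) - 5*atan(y/3)/3 + ∫(-2*y) dy + ∫(-3/(y - 3)) dy.
Step 6. Evaluate the standard form [assuming y > 3]: now 3*log(y - 4) - 3*log(y - 3) - 2*log(y - 2) - 5*atan(y/3)/3 + ∫(-2*y) dy.
Step 7. Evaluate the standard form: now -y**2 + 3*log(y - 4) - 3*log(y - 3) - 2*log(y - 2) - 5*atan(y/3)/3.
Answer: -y**2 + 3*log(y - 4) - 3*log(y - 3) - 2*log(y - 2) - 5*atan(y/3)/3.


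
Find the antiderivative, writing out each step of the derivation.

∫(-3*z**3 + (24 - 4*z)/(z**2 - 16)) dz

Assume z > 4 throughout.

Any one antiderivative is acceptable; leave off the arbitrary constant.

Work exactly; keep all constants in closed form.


Step 1. Rewrite: now ∫(-3*z**3) dz + ∫((24 - 4*z)/(z**2 - 16)) dz.
Step 2. Evaluate the standard form: now -3*z**4/4 + ∫((24 - 4*z)/(z**2 - 16)) dz.
Step 3. Decompose ∫((24 - 4*z)/(z**2 - 16)) dz by partial fractions, (24 - 4*z)/(z**2 - 16) = -5/(z + 4) + 1/(z - 4): now -3*z**4/4 + ∫(1/(z - 4)) dz + ∫(-5/(z + 4)) dz.
Step 4. Evaluate the standard form [assuming z > 4]: now -3*z**4/4 + log(z - 4) + ∫(-5/(z + 4)) dz.
Step 5. Evaluate the standard form [assuming z > -4]: now -3*z**4/4 + log(z - 4) - 5*log(z + 4).
Answer: -3*z**4/4 + log(z - 4) - 5*log(z + 4).


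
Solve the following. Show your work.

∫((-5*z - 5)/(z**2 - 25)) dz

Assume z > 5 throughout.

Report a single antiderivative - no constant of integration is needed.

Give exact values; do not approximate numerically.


Step 1. Decompose ∫((-5*z - 5)/(z**2 - 25)) dz by partial fractions, (-5*z - 5)/(z**2 - 25) = -2/(z + 5) - 3/(z - 5): now ∫(-3/(z - 5)) dz + ∫(-2/(z + 5)) dz.
Step 2. Evaluate the standard form [assuming z > 5]: now -3*log(z - 5) + ∫(-2/(z + 5)) dz.
Step 3. Evaluate the standard form [assuming z > -5]: now -3*log(z - 5) - 2*log(z + 5).
Answer: -3*log(z - 5) - 2*log(z + 5).


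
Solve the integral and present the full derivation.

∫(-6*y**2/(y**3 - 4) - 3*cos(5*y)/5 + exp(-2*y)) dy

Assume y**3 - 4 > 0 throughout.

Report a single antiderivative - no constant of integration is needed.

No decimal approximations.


Step 1. Rewrite: now ∫(-6*y**2/(y**3 - 4)) dy + ∫(exp(-2*y)) dy + ∫(-3*cos(5*y)/5) dy.
Step 2. Evaluate the standard form: now ∫(-6*y**2/(y**3 - 4)) dy + ∫(-3*cos(5*y)/5) dy - exp(-2*y)/2.
Step 3. Substitute u = y**3 - 4, turning ∫(-6*y**2/(y**3 - 4)) dy into ∫(-2/u) du: now ∫(-2/u) du + ∫(-3*cos(5*y)/5) dy - exp(-2*y)/2.
Step 4. Evaluate the standard form [assuming u > 0]: now -2*log(u) + ∫(-3*cos(5*y)/5) dy - exp(-2*y)/2.
Step 5. Substitute back u = y**3 - 4: now -2*log(y**3 - 4) + ∫(-3*cos(5*y)/5) dy - exp(-2*y)/2.
Step 6. Evaluate the standard form: now -2*log(y**3 - 4) - 3*sin(5*y)/25 - exp(-2*y)/2.
Answer: -2*log(y**3 - 4) - 3*sin(5*y)/25 - exp(-2*y)/2.


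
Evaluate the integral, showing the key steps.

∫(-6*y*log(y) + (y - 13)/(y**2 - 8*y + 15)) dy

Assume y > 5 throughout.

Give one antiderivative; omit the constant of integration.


Step 1. Rewrite: now ∫(-6*y*log(y)) dy + ∫((y - 13)/(y**2 - 8*y + 15)) dy.
Step 2. Integrate ∫(-6*y*log(y)) dy by parts with u = log(y), dv = (-6*y) dy, so v = -3*y**2 [assuming y > 0]: now -3*y**2*log(y) + ∫(3*y) dy + ∫((y - 13)/(y**2 - 8*y + 15)) dy.
Step 3. Evaluate the standard form: now -3*y**2*log(y) + 3*y**2/2 + ∫((y - 13)/(y**2 - 8*y + 15)) dy.
Step 4. Decompose ∫((y - 13)/(y**2 - 8*y + 15)) dy by partial fractions, (y - 13)/(y**2 - 8*y + 15) = 5/(y - 3) - 4/(y - 5): now -3*y**2*log(y) + 3*y**2/2 + ∫(-4/(y - 5)) dy + ∫(5/(y - 3)) dy.
Step 5. Evaluate the standard form [assuming y > 5]: now -3*y**2*log(y) + 3*y**2/2 - 4*log(y - 5) + ∫(5/(y - 3)) dy.
Step 6. Evaluate the standard form [assuming y > 3]: now -3*y**2*log(y) + 3*y**2/2 - 4*log(y - 5) + 5*log(y - 3).
Answer: -3*y**2*log(y) + 3*y**2/2 - 4*log(y - 5) + 5*log(y - 3).


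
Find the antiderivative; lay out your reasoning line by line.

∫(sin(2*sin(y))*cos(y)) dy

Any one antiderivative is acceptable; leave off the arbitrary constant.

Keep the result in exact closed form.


Step 1. Substitute u = sin(y), turning ∫(sin(2*sin(y))*cos(y)) dy into ∫(sin(2*u)) du: now ∫(sin(2*u)) du.
Step 2. Evaluate the standard form: now -cos(2*u)/2.
Step 3. Substitute back u = sin(y): now -cos(2*sin(y))/2.
Answer: -cos(2*sin(y))/2.


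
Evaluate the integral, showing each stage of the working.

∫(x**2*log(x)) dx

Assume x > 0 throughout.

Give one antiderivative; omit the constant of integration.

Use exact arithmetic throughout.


Step 1. Integrate ∫(x**2*log(x)) dx by parts with u = log(x), dv = (x**2) dx, so v = x**3/3 [assuming x > 0]: now x**3*log(x)/3 + ∫(-x**2/3) dx.
Step 2. Evaluate the standard form: now x**3*log(x)/3 - x**3/9.
Answer: x**3*log(x)/3 - x**3/9.


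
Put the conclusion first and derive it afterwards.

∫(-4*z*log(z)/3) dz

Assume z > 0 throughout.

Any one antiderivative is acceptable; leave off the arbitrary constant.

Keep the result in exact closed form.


The answer is -2*z**2*log(z)/3 + z**2/3.
Step 1. Integrate ∫(-4*z*log(z)/3) dz by parts with u = log(z), dv = (-4*z/3) dz, so v = -2*z**2/3 [assuming z > 0]: now -2*z**2*log(z)/3 + ∫(2*z/3) dz.
Step 2. Evaluate the standard form: now -2*z**2*log(z)/3 + z**2/3.
Answer: -2*z**2*log(z)/3 + z**2/3.


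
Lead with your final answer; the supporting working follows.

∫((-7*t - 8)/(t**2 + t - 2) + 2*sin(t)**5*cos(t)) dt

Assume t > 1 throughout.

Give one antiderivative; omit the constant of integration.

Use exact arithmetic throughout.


The answer is -5*log(t - 1) - 2*log(t + 2) + sin(t)**6/3.
Step 1. Rewrite: now ∫((-7*t - 8)/(t**2 + t - 2)) dt + ∫(2*sin(t)**5*cos(t)) dt.
Step 2. Substitute u = sin(t), turning ∫(2*sin(t)**5*cos(t)) dt into ∫(2*u**5) du: now ∫(2*u**5) du + ∫((-7*t - 8)/(t**2 + t - 2)) dt.
Step 3. Evaluate the standard form: now u**6/3 + ∫((-7*t - 8)/(t**2 + t - 2)) dt.
Step 4. Substitute back u = sin(t): now sin(t)**6/3 + ∫((-7*t - 8)/(t**2 + t - 2)) dt.
Step 5. Decompose ∫((-7*t - 8)/(t**2 + t - 2)) dt by partial fractions, (-7*t - 8)/(t**2 + t - 2) = -2/(t + 2) - 5/(t - 1): now sin(t)**6/3 + ∫(-5/(t - 1)) dt + ∫(-2/(t + 2)) dt.
Step 6. Evaluate the standard form [assuming t > 1]: now -5*log(t - 1) + sin(t)**6/3 + ∫(-2/(t + 2)) dt.
Step 7. Evaluate the standard form [assuming t > -2]: now -5*log(t - 1) - 2*log(t + 2) + sin(t)**6/3.
Answer: -5*log(t - 1) - 2*log(t + 2) + sin(t)**6/3.


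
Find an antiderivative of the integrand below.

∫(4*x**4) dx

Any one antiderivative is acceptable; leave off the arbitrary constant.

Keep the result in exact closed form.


Answer: 4*x**5/5.


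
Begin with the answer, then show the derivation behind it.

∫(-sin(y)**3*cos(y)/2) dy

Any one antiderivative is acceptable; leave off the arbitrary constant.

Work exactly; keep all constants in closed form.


The answer is -sin(y)**4/8.
Step 1. Substitute u = sin(y), turning ∫(-sin(y)**3*cos(y)/2) dy into ∫(-u**3/2) du: now ∫(-u**3/2) du.
Step 2. Evaluate the standard form: now -u**4/8.
Step 3. Substitute back u = sin(y): now -sin(y)**4/8.
Answer: -sin(y)**4/8.


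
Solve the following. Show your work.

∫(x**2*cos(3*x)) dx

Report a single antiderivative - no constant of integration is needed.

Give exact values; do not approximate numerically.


Step 1. Integrate ∫(x**2*cos(3*x)) dx by parts with u = x**2, dv = (cos(3*x)) dx, so v = sin(3*x)/3: now x**2*sin(3*x)/3 + ∫(-2*x*sin(3*x)/3) dx.
Step 2. Integrate ∫(-2*x*sin(3*x)/3) dx by parts with u = x, dv = (-2*sin(3*x)/3) dx, so v = 2*cos(3*x)/9: now x**2*sin(3*x)/3 + 2*x*cos(3*x)/9 + ∫(-2*cos(3*x)/9) dx.
Step 3. Evaluate the standard form: now x**2*sin(3*x)/3 + 2*x*cos(3*x)/9 - 2*sin(3*x)/27.
Answer: x**2*sin(3*x)/3 + 2*x*cos(3*x)/9 - 2*sin(3*x)/27.


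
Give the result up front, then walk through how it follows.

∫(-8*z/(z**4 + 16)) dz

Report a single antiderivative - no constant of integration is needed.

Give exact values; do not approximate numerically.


The answer is -atan(z**2/4).
Step 1. Substitute u = z**2, turning ∫(-8*z/(z**4 + 16)) dz into ∫(-4/(u**2 + 16)) du: now ∫(-4/(u**2 + 16)) du.
Step 2. Evaluate the standard form: now -atan(u/4).
Step 3. Substitute back u = z**2: now -atan(z**2/4).
Answer: -atan(z**2/4).


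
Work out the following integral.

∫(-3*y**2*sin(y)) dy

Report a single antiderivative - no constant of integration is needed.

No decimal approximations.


Answer: 3*y**2*cos(y) - 6*y*sin(y) - 6*cos(y).


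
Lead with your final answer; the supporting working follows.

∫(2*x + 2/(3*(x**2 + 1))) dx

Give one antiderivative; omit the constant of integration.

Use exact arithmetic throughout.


The answer is x**2 + 2*atan(x)/3.
Step 1. Rewrite: now ∫(2*x) dx + ∫(2/(3*(x**2 + 1))) dx.
Step 2. Evaluate the standard form: now x**2 + ∫(2/(3*(x**2 + 1))) dx.
Step 3. Evaluate the standard form: now x**2 + 2*atan(x)/3.
Answer: x**2 + 2*atan(x)/3.


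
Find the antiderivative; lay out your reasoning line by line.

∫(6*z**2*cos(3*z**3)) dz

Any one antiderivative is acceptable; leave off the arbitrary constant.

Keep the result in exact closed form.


Step 1. Substitute u = z**3, turning ∫(6*z**2*cos(3*z**3)) dz into ∫(2*cos(3*u)) du: now ∫(2*cos(3*u)) du.
Step 2. Evaluate the standard form: now 2*sin(3*u)/3.
Step 3. Substitute back u = z**3: now 2*sin(3*z**3)/3.
Answer: 2*sin(3*z**3)/3.


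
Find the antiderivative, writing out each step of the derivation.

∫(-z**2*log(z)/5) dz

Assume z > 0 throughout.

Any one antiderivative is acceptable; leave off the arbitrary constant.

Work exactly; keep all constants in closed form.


Step 1. Integrate ∫(-z**2*log(z)/5) dz by parts with u = log(z), dv = (-z**2/5) dz, so v = -z**3/15 [assuming z > 0]: now -z**3*log(z)/15 + ∫(z**2/15) dz.
Step 2. Evaluate the standard form: now -z**3*log(z)/15 + z**3/45.
Answer: -z**3*log(z)/15 + z**3/45.


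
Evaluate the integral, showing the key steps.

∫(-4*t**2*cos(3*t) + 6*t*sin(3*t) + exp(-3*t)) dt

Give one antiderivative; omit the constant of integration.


Step 1. Rewrite: now ∫(6*t*sin(3*t)) dt + ∫(-4*t**2*cos(3*t)) dt + ∫(exp(-3*t)) dt.
Step 2. Integrate ∫(-4*t**2*cos(3*t)) dt by parts with u = t**2, dv = (-4*cos(3*t)) dt, so v = -4*sin(3*t)/3: now -4*t**2*sin(3*t)/3 + ∫(8*t*sin(3*t)/3) dt + ∫(6*t*sin(3*t)) dt + ∫(exp(-3*t)) dt.
Step 3. Integrate ∫(8*t*sin(3*t)/3) dt by parts with u = t, dv = (8*sin(3*t)/3) dt, so v = -8*cos(3*t)/9: now -4*t**2*sin(3*t)/3 - 8*t*cos(3*t)/9 + ∫(6*t*sin(3*t)) dt + ∫(exp(-3*t)) dt + ∫(8*cos(3*t)/9) dt.
Step 4. Evaluate the standard form: now -4*t**2*sin(3*t)/3 - 8*t*cos(3*t)/9 + 8*sin(3*t)/27 + ∫(6*t*sin(3*t)) dt + ∫(exp(-3*t)) dt.
Step 5. Evaluate the standard form: now -4*t**2*sin(3*t)/3 - 8*t*cos(3*t)/9 + 8*sin(3*t)/27 + ∫(6*t*sin(3*t)) dt - exp(-3*t)/3.
Step 6. Integrate ∫(6*t*sin(3*t)) dt by parts with u = t, dv = (6*sin(3*t)) dt, so v = -2*cos(3*t): now -4*t**2*sin(3*t)/3 - 26*t*cos(3*t)/9 + 8*sin(3*t)/27 + ∫(2*cos(3*t)) dt - exp(-3*t)/3.
Step 7. Evaluate the standard form: now -4*t**2*sin(3*t)/3 - 26*t*cos(3*t)/9 + 26*sin(3*t)/27 - exp(-3*t)/3.
Answer: -4*t**2*sin(3*t)/3 - 26*t*cos(3*t)/9 + 26*sin(3*t)/27 - exp(-3*t)/3.


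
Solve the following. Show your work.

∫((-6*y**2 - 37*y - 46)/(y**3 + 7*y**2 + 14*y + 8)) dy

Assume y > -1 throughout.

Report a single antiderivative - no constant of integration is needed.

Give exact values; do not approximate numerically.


Step 1. Decompose ∫((-6*y**2 - 37*y - 46)/(y**3 + 7*y**2 + 14*y + 8)) dy by partial fractions, (-6*y**2 - 37*y - 46)/(y**3 + 7*y**2 + 14*y + 8) = 1/(y + 4) - 2/(y + 2) - 5/(y + 1): now ∫(-5/(y + 1)) dy + ∫(-2/(y + 2)) dy + ∫(1/(y + 4)) dy.
Step 2. Evaluate the standard form [assuming y > -1]: now -5*log(y + 1) + ∫(-2/(y + 2)) dy + ∫(1/(y + 4)) dy.
Step 3. Evaluate the standard form [assuming y > -2]: now -5*log(y + 1) - 2*log(y + 2) + ∫(1/(y + 4)) dy.
Step 4. Evaluate the standard form [assuming y > -4]: now -5*log(y + 1) - 2*log(y + 2) + log(y + 4).
Answer: -5*log(y + 1) - 2*log(y + 2) + log(y + 4).


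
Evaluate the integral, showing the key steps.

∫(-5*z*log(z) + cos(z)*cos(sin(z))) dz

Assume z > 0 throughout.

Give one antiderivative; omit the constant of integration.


Step 1. Rewrite: now ∫(-5*z*log(z)) dz + ∫(cos(z)*cos(sin(z))) dz.
Step 2. Substitute u = sin(z), turning ∫(cos(z)*cos(sin(z))) dz into ∫(cos(u)) du: now ∫(-5*z*log(z)) dz + ∫(cos(u)) du.
Step 3. Evaluate the standard form: now sin(u) + ∫(-5*z*log(z)) dz.
Step 4. Substitute back u = sin(z): now sin(sin(z)) + ∫(-5*z*log(z)) dz.
Step 5. Integrate ∫(-5*z*log(z)) dz by parts with u = log(z), dv = (-5*z) dz, so v = -5*z**2/2 [assuming z > 0]: now -5*z**2*log(z)/2 + sin(sin(z)) + ∫(5*z/2) dz.
Step 6. Evaluate the standard form: now -5*z**2*log(z)/2 + 5*z**2/4 + sin(sin(z)).
Answer: -5*z**2*log(z)/2 + 5*z**2/4 + sin(sin(z)).


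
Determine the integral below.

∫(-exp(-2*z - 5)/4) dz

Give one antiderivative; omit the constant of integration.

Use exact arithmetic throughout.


Answer: exp(-2*z - 5)/8.


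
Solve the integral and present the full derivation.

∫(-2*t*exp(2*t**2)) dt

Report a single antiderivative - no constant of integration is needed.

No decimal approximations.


Step 1. Substitute u = t**2, turning ∫(-2*t*exp(2*t**2)) dt into ∫(-exp(2*u)) du: now ∫(-exp(2*u)) du.
Step 2. Evaluate the standard form: now -exp(2*u)/2.
Step 3. Substitute back u = t**2: now -exp(2*t**2)/2.
Answer: -exp(2*t**2)/2.


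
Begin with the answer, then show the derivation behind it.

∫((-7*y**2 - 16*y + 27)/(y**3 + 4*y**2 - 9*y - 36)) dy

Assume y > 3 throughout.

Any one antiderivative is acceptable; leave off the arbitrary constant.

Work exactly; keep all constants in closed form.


The answer is -2*log(y - 3) - 2*log(y + 3) - 3*log(y + 4).
Step 1. Decompose ∫((-7*y**2 - 16*y + 27)/(y**3 + 4*y**2 - 9*y - 36)) dy by partial fractions, (-7*y**2 - 16*y + 27)/(y**3 + 4*y**2 - 9*y - 36) = -3/(y + 4) - 2/(y + 3) - 2/(y - 3): now ∫(-2/(y - 3)) dy + ∫(-2/(y + 3)) dy + ∫(-3/(y + 4)) dy.
Step 2. Evaluate the standard form [assuming y > -3]: now -2*log(y + 3) + ∫(-2/(y - 3)) dy + ∫(-3/(y + 4)) dy.
Step 3. Evaluate the standard form [assuming y > 3]: now -2*log(y - 3) - 2*log(y + 3) + ∫(-3/(y + 4)) dy.
Step 4. Evaluate the standard form [assuming y > -4]: now -2*log(y - 3) - 2*log(y + 3) - 3*log(y + 4).
Answer: -2*log(y - 3) - 2*log(y + 3) - 3*log(y + 4).


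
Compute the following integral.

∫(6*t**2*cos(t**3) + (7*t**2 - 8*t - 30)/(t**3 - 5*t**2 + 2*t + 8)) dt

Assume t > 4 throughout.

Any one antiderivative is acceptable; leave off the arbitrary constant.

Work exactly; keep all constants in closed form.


Answer: 5*log(t - 4) + 3*log(t - 2) - log(t + 1) + 2*sin(t**3).


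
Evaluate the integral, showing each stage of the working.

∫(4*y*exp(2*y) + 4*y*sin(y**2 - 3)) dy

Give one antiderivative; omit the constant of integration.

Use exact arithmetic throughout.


Step 1. Rewrite: now ∫(4*y*exp(2*y)) dy + ∫(4*y*sin(y**2 - 3)) dy.
Step 2. Substitute u = y**2 - 3, turning ∫(4*y*sin(y**2 - 3)) dy into ∫(2*sin(u)) du: now ∫(4*y*exp(2*y)) dy + ∫(2*sin(u)) du.
Step 3. Evaluate the standard form: now -2*cos(u) + ∫(4*y*exp(2*y)) dy.
Step 4. Substitute back u = y**2 - 3: now -2*cos(y**2 - 3) + ∫(4*y*exp(2*y)) dy.
Step 5. Integrate ∫(4*y*exp(2*y)) dy by parts with u = y, dv = (4*exp(2*y)) dy, so v = 2*exp(2*y): now 2*y*exp(2*y) - 2*cos(y**2 - 3) + ∫(-2*exp(2*y)) dy.
Step 6. Evaluate the standard form: now 2*y*exp(2*y) - exp(2*y) - 2*cos(y**2 - 3).
Answer: 2*y*exp(2*y) - exp(2*y) - 2*cos(y**2 - 3).


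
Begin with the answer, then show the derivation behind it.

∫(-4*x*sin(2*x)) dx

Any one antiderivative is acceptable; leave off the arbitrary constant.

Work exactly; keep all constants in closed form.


The answer is 2*x*cos(2*x) - sin(2*x).
Step 1. Integrate ∫(-4*x*sin(2*x)) dx by parts with u = x, dv = (-4*sin(2*x)) dx, so v = 2*cos(2*x): now 2*x*cos(2*x) + ∫(-2*cos(2*x)) dx.
Step 2. Evaluate the standard form: now 2*x*cos(2*x) - sin(2*x).
Answer: 2*x*cos(2*x) - sin(2*x).


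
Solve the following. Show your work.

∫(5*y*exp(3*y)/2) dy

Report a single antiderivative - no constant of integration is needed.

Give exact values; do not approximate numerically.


Step 1. Integrate ∫(5*y*exp(3*y)/2) dy by parts with u = y, dv = (5*exp(3*y)/2) dy, so v = 5*exp(3*y)/6: now 5*y*exp(3*y)/6 + ∫(-5*exp(3*y)/6) dy.
Step 2. Evaluate the standard form: now 5*y*exp(3*y)/6 - 5*exp(3*y)/18.
Answer: 5*y*exp(3*y)/6 - 5*exp(3*y)/18.


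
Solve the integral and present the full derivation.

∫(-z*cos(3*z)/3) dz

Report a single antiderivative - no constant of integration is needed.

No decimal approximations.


Step 1. Integrate ∫(-z*cos(3*z)/3) dz by parts with u = z, dv = (-cos(3*z)/3) dz, so v = -sin(3*z)/9: now -z*sin(3*z)/9 + ∫(sin(3*z)/9) dz.
Step 2. Evaluate the standard form: now -z*sin(3*z)/9 - cos(3*z)/27.
Answer: -z*sin(3*z)/9 - cos(3*z)/27.


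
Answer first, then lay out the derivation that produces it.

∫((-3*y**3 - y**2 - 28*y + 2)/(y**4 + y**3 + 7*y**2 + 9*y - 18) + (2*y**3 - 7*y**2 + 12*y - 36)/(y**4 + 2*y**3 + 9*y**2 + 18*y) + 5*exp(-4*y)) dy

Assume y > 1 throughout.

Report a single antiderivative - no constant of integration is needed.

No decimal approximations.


The answer is -2*log(y) - log(y - 1) + 2*log(y + 2) - 4*atan(y/3)/3 - 5*exp(-4*y)/4.
Step 1. Rewrite: now ∫((-3*y**3 - y**2 - 28*y + 2)/(y**4 + y**3 + 7*y**2 + 9*y - 18)) dy + ∫((2*y**3 - 7*y**2 + 12*y - 36)/(y**4 + 2*y**3 + 9*y**2 + 18*y)) dy + ∫(5*exp(-4*y)) dy.
Step 2. Decompose ∫((2*y**3 - 7*y**2 + 12*y - 36)/(y**4 + 2*y**3 + 9*y**2 + 18*y)) dy by partial fractions, (2*y**3 - 7*y**2 + 12*y - 36)/(y**4 + 2*y**3 + 9*y**2 + 18*y) = -3/(y**2 + 9) + 4/(y + 2) - 2/y: now ∫(-2/y) dy + ∫((-3*y**3 - y**2 - 28*y + 2)/(y**4 + y**3 + 7*y**2 + 9*y - 18)) dy + ∫(4/(y + 2)) dy + ∫(-3/(y**2 + 9)) dy + ∫(5*exp(-4*y)) dy.
Step 3. Evaluate the standard form [assuming y > 0]: now -2*log(y) + ∫((-3*y**3 - y**2 - 28*y + 2)/(y**4 + y**3 + 7*y**2 + 9*y - 18)) dy + ∫(4/(y + 2)) dy + ∫(-3/(y**2 + 9)) dy + ∫(5*exp(-4*y)) dy.
Step 4. Evaluate the standard form [assuming y > -2]: now -2*log(y) + 4*log(y + 2) + ∫((-3*y**3 - y**2 - 28*y + 2)/(y**4 + y**3 + 7*y**2 + 9*y - 18)) dy + ∫(-3/(y**2 + 9)) dy + ∫(5*exp(-4*y)) dy.
Step 5. Evaluate the standard form: now -2*log(y) + 4*log(y + 2) - atan(y/3) + ∫((-3*y**3 - y**2 - 28*y + 2)/(y**4 + y**3 + 7*y**2 + 9*y - 18)) dy + ∫(5*exp(-4*y)) dy.
Step 6. Evaluate the standard form: now -2*log(y) + 4*log(y + 2) - atan(y/3) + ∫((-3*y**3 - y**2 - 28*y + 2)/(y**4 + y**3 + 7*y**2 + 9*y - 18)) dy - 5*exp(-4*y)/4.
Step 7. Decompose ∫((-3*y**3 - y**2 - 28*y + 2)/(y**4 + y**3 + 7*y**2 + 9*y - 18)) dy by partial fractions, (-3*y**3 - y**2 - 28*y + 2)/(y**4 + y**3 + 7*y**2 + 9*y - 18) = -1/(y**2 + 9) - 2/(y + 2) - 1/(y - 1): now -2*log(y) + 4*log(y + 2) - atan(y/3) + ∫(-1/(y - 1)) dy + ∫(-2/(y + 2)) dy + ∫(-1/(y**2 + 9)) dy - 5*exp(-4*y)/4.
Step 8. Evaluate the standard form [assuming y > 1]: now -2*log(y) - log(y - 1) + 4*log(y + 2) - atan(y/3) + ∫(-2/(y + 2)) dy + ∫(-1/(y**2 + 9)) dy - 5*exp(-4*y)/4.
Step 9. Evaluate the standard form [assuming y > -2]: now -2*log(y) - log(y - 1) + 2*log(y + 2) - atan(y/3) + ∫(-1/(y**2 + 9)) dy - 5*exp(-4*y)/4.
Step 10. Evaluate the standard form: now -2*log(y) - log(y - 1) + 2*log(y + 2) - 4*atan(y/3)/3 - 5*exp(-4*y)/4.
Answer: -2*log(y) - log(y - 1) + 2*log(y + 2) - 4*atan(y/3)/3 - 5*exp(-4*y)/4.
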